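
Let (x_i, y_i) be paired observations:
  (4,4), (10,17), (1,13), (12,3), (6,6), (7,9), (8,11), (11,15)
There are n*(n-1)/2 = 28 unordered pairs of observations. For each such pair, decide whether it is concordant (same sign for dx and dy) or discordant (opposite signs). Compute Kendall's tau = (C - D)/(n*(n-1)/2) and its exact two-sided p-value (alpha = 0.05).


Step 1: Enumerate the 28 unordered pairs (i,j) with i<j and classify each by sign(x_j-x_i) * sign(y_j-y_i).
  (1,2):dx=+6,dy=+13->C; (1,3):dx=-3,dy=+9->D; (1,4):dx=+8,dy=-1->D; (1,5):dx=+2,dy=+2->C
  (1,6):dx=+3,dy=+5->C; (1,7):dx=+4,dy=+7->C; (1,8):dx=+7,dy=+11->C; (2,3):dx=-9,dy=-4->C
  (2,4):dx=+2,dy=-14->D; (2,5):dx=-4,dy=-11->C; (2,6):dx=-3,dy=-8->C; (2,7):dx=-2,dy=-6->C
  (2,8):dx=+1,dy=-2->D; (3,4):dx=+11,dy=-10->D; (3,5):dx=+5,dy=-7->D; (3,6):dx=+6,dy=-4->D
  (3,7):dx=+7,dy=-2->D; (3,8):dx=+10,dy=+2->C; (4,5):dx=-6,dy=+3->D; (4,6):dx=-5,dy=+6->D
  (4,7):dx=-4,dy=+8->D; (4,8):dx=-1,dy=+12->D; (5,6):dx=+1,dy=+3->C; (5,7):dx=+2,dy=+5->C
  (5,8):dx=+5,dy=+9->C; (6,7):dx=+1,dy=+2->C; (6,8):dx=+4,dy=+6->C; (7,8):dx=+3,dy=+4->C
Step 2: C = 16, D = 12, total pairs = 28.
Step 3: tau = (C - D)/(n(n-1)/2) = (16 - 12)/28 = 0.142857.
Step 4: Exact two-sided p-value (enumerate n! = 40320 permutations of y under H0): p = 0.719544.
Step 5: alpha = 0.05. fail to reject H0.

tau_b = 0.1429 (C=16, D=12), p = 0.719544, fail to reject H0.


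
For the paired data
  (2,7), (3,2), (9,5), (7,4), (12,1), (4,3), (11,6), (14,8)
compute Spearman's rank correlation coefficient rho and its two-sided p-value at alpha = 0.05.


Step 1: Rank x and y separately (midranks; no ties here).
rank(x): 2->1, 3->2, 9->5, 7->4, 12->7, 4->3, 11->6, 14->8
rank(y): 7->7, 2->2, 5->5, 4->4, 1->1, 3->3, 6->6, 8->8
Step 2: d_i = R_x(i) - R_y(i); compute d_i^2.
  (1-7)^2=36, (2-2)^2=0, (5-5)^2=0, (4-4)^2=0, (7-1)^2=36, (3-3)^2=0, (6-6)^2=0, (8-8)^2=0
sum(d^2) = 72.
Step 3: rho = 1 - 6*72 / (8*(8^2 - 1)) = 1 - 432/504 = 0.142857.
Step 4: Under H0, t = rho * sqrt((n-2)/(1-rho^2)) = 0.3536 ~ t(6).
Step 5: Two-sided p-value from the t-distribution with 6 df = 0.735765.
Step 6: alpha = 0.05. fail to reject H0.

rho = 0.1429, p = 0.735765, fail to reject H0 at alpha = 0.05.


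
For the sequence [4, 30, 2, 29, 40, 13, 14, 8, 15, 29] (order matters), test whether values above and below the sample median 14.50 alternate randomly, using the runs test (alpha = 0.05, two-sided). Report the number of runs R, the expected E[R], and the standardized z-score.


Step 1: Compute median = 14.50; label A = above, B = below.
Labels in order: BABAABBBAA  (n_A = 5, n_B = 5)
Step 2: Count runs R = 6.
Step 3: Under H0 (random ordering), E[R] = 2*n_A*n_B/(n_A+n_B) + 1 = 2*5*5/10 + 1 = 6.0000.
        Var[R] = 2*n_A*n_B*(2*n_A*n_B - n_A - n_B) / ((n_A+n_B)^2 * (n_A+n_B-1)) = 2000/900 = 2.2222.
        SD[R] = 1.4907.
Step 4: R = E[R], so z = 0 with no continuity correction.
Step 5: Two-sided p-value via normal approximation = 2*(1 - Phi(|z|)) = 1.000000.
Step 6: alpha = 0.05. fail to reject H0.

R = 6, z = 0.0000, p = 1.000000, fail to reject H0.


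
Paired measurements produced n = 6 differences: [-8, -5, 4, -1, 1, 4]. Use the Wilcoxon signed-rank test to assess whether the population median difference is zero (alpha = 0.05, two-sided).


Step 1: Drop any zero differences (none here) and take |d_i|.
|d| = [8, 5, 4, 1, 1, 4]
Step 2: Midrank |d_i| (ties get averaged ranks).
ranks: |8|->6, |5|->5, |4|->3.5, |1|->1.5, |1|->1.5, |4|->3.5
Step 3: Attach original signs; sum ranks with positive sign and with negative sign.
W+ = 3.5 + 1.5 + 3.5 = 8.5
W- = 6 + 5 + 1.5 = 12.5
(Check: W+ + W- = 21 should equal n(n+1)/2 = 21.)
Step 4: Test statistic W = min(W+, W-) = 8.5.
Step 5: Ties in |d|, so use the tie-corrected normal approximation.
        E[W] = n(n+1)/4 = 6*7/4 = 10.5.
        Tie groups: |d|=1 (t=2), |d|=4 (t=2); sum(t^3 - t) = 12.
        Var[W] = n(n+1)(2n+1)/24 - sum(t^3-t)/48 = 546/24 - 12/48 = 22.5.
        z = (W - E[W]) / sqrt(Var[W]) = (8.5 - 10.5) / 4.7434 = -0.4216.
        Two-sided p = 2*Phi(z) = 0.673290.
Step 6: alpha = 0.05. fail to reject H0.

W+ = 8.5, W- = 12.5, W = min = 8.5, p = 0.673290, fail to reject H0.


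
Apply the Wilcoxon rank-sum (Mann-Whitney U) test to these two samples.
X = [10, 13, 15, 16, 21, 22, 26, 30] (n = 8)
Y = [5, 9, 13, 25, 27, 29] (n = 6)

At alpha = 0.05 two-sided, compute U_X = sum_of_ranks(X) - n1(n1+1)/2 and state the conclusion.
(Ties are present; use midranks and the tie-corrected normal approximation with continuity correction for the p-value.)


Step 1: Combine and sort all 14 observations; assign midranks.
sorted (value, group): (5,Y), (9,Y), (10,X), (13,X), (13,Y), (15,X), (16,X), (21,X), (22,X), (25,Y), (26,X), (27,Y), (29,Y), (30,X)
ranks: 5->1, 9->2, 10->3, 13->4.5, 13->4.5, 15->6, 16->7, 21->8, 22->9, 25->10, 26->11, 27->12, 29->13, 30->14
Step 2: Rank sum for X: R1 = 3 + 4.5 + 6 + 7 + 8 + 9 + 11 + 14 = 62.5.
Step 3: U_X = R1 - n1(n1+1)/2 = 62.5 - 8*9/2 = 62.5 - 36 = 26.5.
       U_Y = n1*n2 - U_X = 48 - 26.5 = 21.5.
Step 4: Ties are present, so use the tie-corrected normal approximation (with continuity correction) for the p-value.
Step 5: p-value = 0.796034; compare to alpha = 0.05. fail to reject H0.

U_X = 26.5, p = 0.796034, fail to reject H0 at alpha = 0.05.


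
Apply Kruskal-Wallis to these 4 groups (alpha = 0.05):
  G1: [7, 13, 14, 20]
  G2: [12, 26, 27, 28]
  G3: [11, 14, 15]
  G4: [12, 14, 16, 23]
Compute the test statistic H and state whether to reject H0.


Step 1: Combine all N = 15 observations and assign midranks.
sorted (value, group, rank): (7,G1,1), (11,G3,2), (12,G2,3.5), (12,G4,3.5), (13,G1,5), (14,G1,7), (14,G3,7), (14,G4,7), (15,G3,9), (16,G4,10), (20,G1,11), (23,G4,12), (26,G2,13), (27,G2,14), (28,G2,15)
Step 2: Sum ranks within each group.
R_1 = 24 (n_1 = 4)
R_2 = 45.5 (n_2 = 4)
R_3 = 18 (n_3 = 3)
R_4 = 32.5 (n_4 = 4)
Step 3: H = 12/(N(N+1)) * sum(R_i^2/n_i) - 3(N+1)
     = 12/(15*16) * (24^2/4 + 45.5^2/4 + 18^2/3 + 32.5^2/4) - 3*16
     = 0.050000 * 1033.62 - 48
     = 3.681250.
Step 4: Ties present; correction factor C = 1 - 30/(15^3 - 15) = 0.991071. Corrected H = 3.681250 / 0.991071 = 3.714414.
Step 5: Under H0, H ~ chi^2(3); p-value = 0.293999.
Step 6: alpha = 0.05. fail to reject H0.

H = 3.7144, df = 3, p = 0.293999, fail to reject H0.


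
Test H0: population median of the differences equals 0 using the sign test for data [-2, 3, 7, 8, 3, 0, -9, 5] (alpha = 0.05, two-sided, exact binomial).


Step 1: Discard zero differences. Original n = 8; n_eff = number of nonzero differences = 7.
Nonzero differences (with sign): -2, +3, +7, +8, +3, -9, +5
Step 2: Count signs: positive = 5, negative = 2.
Step 3: Under H0: P(positive) = 0.5, so the number of positives S ~ Bin(7, 0.5).
Step 4: Two-sided exact p-value = sum of Bin(7,0.5) probabilities at or below the observed probability = 0.453125.
Step 5: alpha = 0.05. fail to reject H0.

n_eff = 7, pos = 5, neg = 2, p = 0.453125, fail to reject H0.


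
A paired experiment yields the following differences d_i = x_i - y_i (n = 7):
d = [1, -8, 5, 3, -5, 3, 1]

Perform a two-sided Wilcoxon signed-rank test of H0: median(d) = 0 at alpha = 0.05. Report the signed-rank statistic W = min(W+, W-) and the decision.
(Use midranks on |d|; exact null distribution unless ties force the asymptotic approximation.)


Step 1: Drop any zero differences (none here) and take |d_i|.
|d| = [1, 8, 5, 3, 5, 3, 1]
Step 2: Midrank |d_i| (ties get averaged ranks).
ranks: |1|->1.5, |8|->7, |5|->5.5, |3|->3.5, |5|->5.5, |3|->3.5, |1|->1.5
Step 3: Attach original signs; sum ranks with positive sign and with negative sign.
W+ = 1.5 + 5.5 + 3.5 + 3.5 + 1.5 = 15.5
W- = 7 + 5.5 = 12.5
(Check: W+ + W- = 28 should equal n(n+1)/2 = 28.)
Step 4: Test statistic W = min(W+, W-) = 12.5.
Step 5: Ties in |d|, so use the tie-corrected normal approximation.
        E[W] = n(n+1)/4 = 7*8/4 = 14.
        Tie groups: |d|=1 (t=2), |d|=3 (t=2), |d|=5 (t=2); sum(t^3 - t) = 18.
        Var[W] = n(n+1)(2n+1)/24 - sum(t^3-t)/48 = 840/24 - 18/48 = 34.625.
        z = (W - E[W]) / sqrt(Var[W]) = (12.5 - 14) / 5.8843 = -0.2549.
        Two-sided p = 2*Phi(z) = 0.798788.
Step 6: alpha = 0.05. fail to reject H0.

W+ = 15.5, W- = 12.5, W = min = 12.5, p = 0.798788, fail to reject H0.


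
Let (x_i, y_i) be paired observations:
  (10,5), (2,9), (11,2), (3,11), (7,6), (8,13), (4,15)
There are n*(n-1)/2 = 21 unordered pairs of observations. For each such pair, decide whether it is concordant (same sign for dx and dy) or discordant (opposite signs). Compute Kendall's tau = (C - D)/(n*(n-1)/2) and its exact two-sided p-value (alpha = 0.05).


Step 1: Enumerate the 21 unordered pairs (i,j) with i<j and classify each by sign(x_j-x_i) * sign(y_j-y_i).
  (1,2):dx=-8,dy=+4->D; (1,3):dx=+1,dy=-3->D; (1,4):dx=-7,dy=+6->D; (1,5):dx=-3,dy=+1->D
  (1,6):dx=-2,dy=+8->D; (1,7):dx=-6,dy=+10->D; (2,3):dx=+9,dy=-7->D; (2,4):dx=+1,dy=+2->C
  (2,5):dx=+5,dy=-3->D; (2,6):dx=+6,dy=+4->C; (2,7):dx=+2,dy=+6->C; (3,4):dx=-8,dy=+9->D
  (3,5):dx=-4,dy=+4->D; (3,6):dx=-3,dy=+11->D; (3,7):dx=-7,dy=+13->D; (4,5):dx=+4,dy=-5->D
  (4,6):dx=+5,dy=+2->C; (4,7):dx=+1,dy=+4->C; (5,6):dx=+1,dy=+7->C; (5,7):dx=-3,dy=+9->D
  (6,7):dx=-4,dy=+2->D
Step 2: C = 6, D = 15, total pairs = 21.
Step 3: tau = (C - D)/(n(n-1)/2) = (6 - 15)/21 = -0.428571.
Step 4: Exact two-sided p-value (enumerate n! = 5040 permutations of y under H0): p = 0.238889.
Step 5: alpha = 0.05. fail to reject H0.

tau_b = -0.4286 (C=6, D=15), p = 0.238889, fail to reject H0.


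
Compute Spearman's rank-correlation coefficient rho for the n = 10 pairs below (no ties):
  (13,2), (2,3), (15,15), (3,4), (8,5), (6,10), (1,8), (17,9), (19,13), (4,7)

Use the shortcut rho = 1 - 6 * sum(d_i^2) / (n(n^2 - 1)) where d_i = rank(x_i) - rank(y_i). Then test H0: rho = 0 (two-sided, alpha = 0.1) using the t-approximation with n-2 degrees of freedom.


Step 1: Rank x and y separately (midranks; no ties here).
rank(x): 13->7, 2->2, 15->8, 3->3, 8->6, 6->5, 1->1, 17->9, 19->10, 4->4
rank(y): 2->1, 3->2, 15->10, 4->3, 5->4, 10->8, 8->6, 9->7, 13->9, 7->5
Step 2: d_i = R_x(i) - R_y(i); compute d_i^2.
  (7-1)^2=36, (2-2)^2=0, (8-10)^2=4, (3-3)^2=0, (6-4)^2=4, (5-8)^2=9, (1-6)^2=25, (9-7)^2=4, (10-9)^2=1, (4-5)^2=1
sum(d^2) = 84.
Step 3: rho = 1 - 6*84 / (10*(10^2 - 1)) = 1 - 504/990 = 0.490909.
Step 4: Under H0, t = rho * sqrt((n-2)/(1-rho^2)) = 1.5938 ~ t(8).
Step 5: Two-sided p-value from the t-distribution with 8 df = 0.149656.
Step 6: alpha = 0.1. fail to reject H0.

rho = 0.4909, p = 0.149656, fail to reject H0 at alpha = 0.1.


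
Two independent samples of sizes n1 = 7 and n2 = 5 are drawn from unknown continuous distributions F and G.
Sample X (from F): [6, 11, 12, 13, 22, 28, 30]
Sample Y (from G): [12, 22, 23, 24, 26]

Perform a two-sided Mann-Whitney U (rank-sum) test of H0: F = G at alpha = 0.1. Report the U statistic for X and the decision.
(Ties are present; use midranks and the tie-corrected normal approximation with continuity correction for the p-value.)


Step 1: Combine and sort all 12 observations; assign midranks.
sorted (value, group): (6,X), (11,X), (12,X), (12,Y), (13,X), (22,X), (22,Y), (23,Y), (24,Y), (26,Y), (28,X), (30,X)
ranks: 6->1, 11->2, 12->3.5, 12->3.5, 13->5, 22->6.5, 22->6.5, 23->8, 24->9, 26->10, 28->11, 30->12
Step 2: Rank sum for X: R1 = 1 + 2 + 3.5 + 5 + 6.5 + 11 + 12 = 41.
Step 3: U_X = R1 - n1(n1+1)/2 = 41 - 7*8/2 = 41 - 28 = 13.
       U_Y = n1*n2 - U_X = 35 - 13 = 22.
Step 4: Ties are present, so use the tie-corrected normal approximation (with continuity correction) for the p-value.
Step 5: p-value = 0.514478; compare to alpha = 0.1. fail to reject H0.

U_X = 13, p = 0.514478, fail to reject H0 at alpha = 0.1.


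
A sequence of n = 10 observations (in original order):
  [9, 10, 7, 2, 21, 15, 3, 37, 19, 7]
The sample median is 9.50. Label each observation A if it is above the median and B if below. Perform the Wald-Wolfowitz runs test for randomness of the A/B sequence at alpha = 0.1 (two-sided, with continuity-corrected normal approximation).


Step 1: Compute median = 9.50; label A = above, B = below.
Labels in order: BABBAABAAB  (n_A = 5, n_B = 5)
Step 2: Count runs R = 7.
Step 3: Under H0 (random ordering), E[R] = 2*n_A*n_B/(n_A+n_B) + 1 = 2*5*5/10 + 1 = 6.0000.
        Var[R] = 2*n_A*n_B*(2*n_A*n_B - n_A - n_B) / ((n_A+n_B)^2 * (n_A+n_B-1)) = 2000/900 = 2.2222.
        SD[R] = 1.4907.
Step 4: Continuity-corrected z = (R - 0.5 - E[R]) / SD[R] = (7 - 0.5 - 6.0000) / 1.4907 = 0.3354.
Step 5: Two-sided p-value via normal approximation = 2*(1 - Phi(|z|)) = 0.737316.
Step 6: alpha = 0.1. fail to reject H0.

R = 7, z = 0.3354, p = 0.737316, fail to reject H0.


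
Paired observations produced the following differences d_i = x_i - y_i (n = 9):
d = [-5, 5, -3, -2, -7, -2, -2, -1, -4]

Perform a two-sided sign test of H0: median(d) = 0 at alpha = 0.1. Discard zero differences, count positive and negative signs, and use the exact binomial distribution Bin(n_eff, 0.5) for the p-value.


Step 1: Discard zero differences. Original n = 9; n_eff = number of nonzero differences = 9.
Nonzero differences (with sign): -5, +5, -3, -2, -7, -2, -2, -1, -4
Step 2: Count signs: positive = 1, negative = 8.
Step 3: Under H0: P(positive) = 0.5, so the number of positives S ~ Bin(9, 0.5).
Step 4: Two-sided exact p-value = sum of Bin(9,0.5) probabilities at or below the observed probability = 0.039062.
Step 5: alpha = 0.1. reject H0.

n_eff = 9, pos = 1, neg = 8, p = 0.039062, reject H0.


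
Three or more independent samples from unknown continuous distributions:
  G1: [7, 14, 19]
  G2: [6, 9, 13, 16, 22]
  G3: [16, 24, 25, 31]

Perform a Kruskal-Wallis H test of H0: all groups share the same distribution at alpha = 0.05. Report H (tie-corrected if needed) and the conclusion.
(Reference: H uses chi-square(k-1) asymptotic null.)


Step 1: Combine all N = 12 observations and assign midranks.
sorted (value, group, rank): (6,G2,1), (7,G1,2), (9,G2,3), (13,G2,4), (14,G1,5), (16,G2,6.5), (16,G3,6.5), (19,G1,8), (22,G2,9), (24,G3,10), (25,G3,11), (31,G3,12)
Step 2: Sum ranks within each group.
R_1 = 15 (n_1 = 3)
R_2 = 23.5 (n_2 = 5)
R_3 = 39.5 (n_3 = 4)
Step 3: H = 12/(N(N+1)) * sum(R_i^2/n_i) - 3(N+1)
     = 12/(12*13) * (15^2/3 + 23.5^2/5 + 39.5^2/4) - 3*13
     = 0.076923 * 575.513 - 39
     = 5.270192.
Step 4: Ties present; correction factor C = 1 - 6/(12^3 - 12) = 0.996503. Corrected H = 5.270192 / 0.996503 = 5.288684.
Step 5: Under H0, H ~ chi^2(2); p-value = 0.071052.
Step 6: alpha = 0.05. fail to reject H0.

H = 5.2887, df = 2, p = 0.071052, fail to reject H0.


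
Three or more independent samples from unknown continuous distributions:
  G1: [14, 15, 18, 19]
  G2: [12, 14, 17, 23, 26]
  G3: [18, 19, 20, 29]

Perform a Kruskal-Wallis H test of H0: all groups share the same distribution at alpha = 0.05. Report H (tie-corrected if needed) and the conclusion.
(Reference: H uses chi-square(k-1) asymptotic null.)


Step 1: Combine all N = 13 observations and assign midranks.
sorted (value, group, rank): (12,G2,1), (14,G1,2.5), (14,G2,2.5), (15,G1,4), (17,G2,5), (18,G1,6.5), (18,G3,6.5), (19,G1,8.5), (19,G3,8.5), (20,G3,10), (23,G2,11), (26,G2,12), (29,G3,13)
Step 2: Sum ranks within each group.
R_1 = 21.5 (n_1 = 4)
R_2 = 31.5 (n_2 = 5)
R_3 = 38 (n_3 = 4)
Step 3: H = 12/(N(N+1)) * sum(R_i^2/n_i) - 3(N+1)
     = 12/(13*14) * (21.5^2/4 + 31.5^2/5 + 38^2/4) - 3*14
     = 0.065934 * 675.013 - 42
     = 2.506319.
Step 4: Ties present; correction factor C = 1 - 18/(13^3 - 13) = 0.991758. Corrected H = 2.506319 / 0.991758 = 2.527147.
Step 5: Under H0, H ~ chi^2(2); p-value = 0.282642.
Step 6: alpha = 0.05. fail to reject H0.

H = 2.5271, df = 2, p = 0.282642, fail to reject H0.


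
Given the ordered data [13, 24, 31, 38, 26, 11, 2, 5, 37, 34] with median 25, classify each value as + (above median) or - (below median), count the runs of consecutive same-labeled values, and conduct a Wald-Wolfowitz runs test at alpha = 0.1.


Step 1: Compute median = 25; label A = above, B = below.
Labels in order: BBAAABBBAA  (n_A = 5, n_B = 5)
Step 2: Count runs R = 4.
Step 3: Under H0 (random ordering), E[R] = 2*n_A*n_B/(n_A+n_B) + 1 = 2*5*5/10 + 1 = 6.0000.
        Var[R] = 2*n_A*n_B*(2*n_A*n_B - n_A - n_B) / ((n_A+n_B)^2 * (n_A+n_B-1)) = 2000/900 = 2.2222.
        SD[R] = 1.4907.
Step 4: Continuity-corrected z = (R + 0.5 - E[R]) / SD[R] = (4 + 0.5 - 6.0000) / 1.4907 = -1.0062.
Step 5: Two-sided p-value via normal approximation = 2*(1 - Phi(|z|)) = 0.314305.
Step 6: alpha = 0.1. fail to reject H0.

R = 4, z = -1.0062, p = 0.314305, fail to reject H0.


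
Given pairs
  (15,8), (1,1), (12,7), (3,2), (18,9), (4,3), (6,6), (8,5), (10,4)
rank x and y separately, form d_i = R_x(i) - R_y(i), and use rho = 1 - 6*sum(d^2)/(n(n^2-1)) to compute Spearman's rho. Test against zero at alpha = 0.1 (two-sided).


Step 1: Rank x and y separately (midranks; no ties here).
rank(x): 15->8, 1->1, 12->7, 3->2, 18->9, 4->3, 6->4, 8->5, 10->6
rank(y): 8->8, 1->1, 7->7, 2->2, 9->9, 3->3, 6->6, 5->5, 4->4
Step 2: d_i = R_x(i) - R_y(i); compute d_i^2.
  (8-8)^2=0, (1-1)^2=0, (7-7)^2=0, (2-2)^2=0, (9-9)^2=0, (3-3)^2=0, (4-6)^2=4, (5-5)^2=0, (6-4)^2=4
sum(d^2) = 8.
Step 3: rho = 1 - 6*8 / (9*(9^2 - 1)) = 1 - 48/720 = 0.933333.
Step 4: Under H0, t = rho * sqrt((n-2)/(1-rho^2)) = 6.8783 ~ t(7).
Step 5: Two-sided p-value from the t-distribution with 7 df = 0.000236.
Step 6: alpha = 0.1. reject H0.

rho = 0.9333, p = 0.000236, reject H0 at alpha = 0.1.


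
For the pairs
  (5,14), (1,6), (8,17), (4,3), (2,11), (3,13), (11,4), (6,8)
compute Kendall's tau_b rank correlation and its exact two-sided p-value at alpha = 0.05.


Step 1: Enumerate the 28 unordered pairs (i,j) with i<j and classify each by sign(x_j-x_i) * sign(y_j-y_i).
  (1,2):dx=-4,dy=-8->C; (1,3):dx=+3,dy=+3->C; (1,4):dx=-1,dy=-11->C; (1,5):dx=-3,dy=-3->C
  (1,6):dx=-2,dy=-1->C; (1,7):dx=+6,dy=-10->D; (1,8):dx=+1,dy=-6->D; (2,3):dx=+7,dy=+11->C
  (2,4):dx=+3,dy=-3->D; (2,5):dx=+1,dy=+5->C; (2,6):dx=+2,dy=+7->C; (2,7):dx=+10,dy=-2->D
  (2,8):dx=+5,dy=+2->C; (3,4):dx=-4,dy=-14->C; (3,5):dx=-6,dy=-6->C; (3,6):dx=-5,dy=-4->C
  (3,7):dx=+3,dy=-13->D; (3,8):dx=-2,dy=-9->C; (4,5):dx=-2,dy=+8->D; (4,6):dx=-1,dy=+10->D
  (4,7):dx=+7,dy=+1->C; (4,8):dx=+2,dy=+5->C; (5,6):dx=+1,dy=+2->C; (5,7):dx=+9,dy=-7->D
  (5,8):dx=+4,dy=-3->D; (6,7):dx=+8,dy=-9->D; (6,8):dx=+3,dy=-5->D; (7,8):dx=-5,dy=+4->D
Step 2: C = 16, D = 12, total pairs = 28.
Step 3: tau = (C - D)/(n(n-1)/2) = (16 - 12)/28 = 0.142857.
Step 4: Exact two-sided p-value (enumerate n! = 40320 permutations of y under H0): p = 0.719544.
Step 5: alpha = 0.05. fail to reject H0.

tau_b = 0.1429 (C=16, D=12), p = 0.719544, fail to reject H0.


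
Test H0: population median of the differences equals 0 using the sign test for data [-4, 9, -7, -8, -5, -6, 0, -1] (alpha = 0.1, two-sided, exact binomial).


Step 1: Discard zero differences. Original n = 8; n_eff = number of nonzero differences = 7.
Nonzero differences (with sign): -4, +9, -7, -8, -5, -6, -1
Step 2: Count signs: positive = 1, negative = 6.
Step 3: Under H0: P(positive) = 0.5, so the number of positives S ~ Bin(7, 0.5).
Step 4: Two-sided exact p-value = sum of Bin(7,0.5) probabilities at or below the observed probability = 0.125000.
Step 5: alpha = 0.1. fail to reject H0.

n_eff = 7, pos = 1, neg = 6, p = 0.125000, fail to reject H0.


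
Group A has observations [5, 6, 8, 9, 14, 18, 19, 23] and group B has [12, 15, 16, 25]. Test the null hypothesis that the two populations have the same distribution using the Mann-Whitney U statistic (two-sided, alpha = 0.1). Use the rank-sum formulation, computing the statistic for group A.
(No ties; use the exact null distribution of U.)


Step 1: Combine and sort all 12 observations; assign midranks.
sorted (value, group): (5,X), (6,X), (8,X), (9,X), (12,Y), (14,X), (15,Y), (16,Y), (18,X), (19,X), (23,X), (25,Y)
ranks: 5->1, 6->2, 8->3, 9->4, 12->5, 14->6, 15->7, 16->8, 18->9, 19->10, 23->11, 25->12
Step 2: Rank sum for X: R1 = 1 + 2 + 3 + 4 + 6 + 9 + 10 + 11 = 46.
Step 3: U_X = R1 - n1(n1+1)/2 = 46 - 8*9/2 = 46 - 36 = 10.
       U_Y = n1*n2 - U_X = 32 - 10 = 22.
Step 4: No ties, so the exact null distribution of U (based on enumerating the C(12,8) = 495 equally likely rank assignments) gives the two-sided p-value.
Step 5: p-value = 0.367677; compare to alpha = 0.1. fail to reject H0.

U_X = 10, p = 0.367677, fail to reject H0 at alpha = 0.1.


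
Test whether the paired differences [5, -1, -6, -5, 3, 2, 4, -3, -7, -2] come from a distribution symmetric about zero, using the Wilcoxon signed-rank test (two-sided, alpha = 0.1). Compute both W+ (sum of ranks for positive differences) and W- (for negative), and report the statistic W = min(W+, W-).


Step 1: Drop any zero differences (none here) and take |d_i|.
|d| = [5, 1, 6, 5, 3, 2, 4, 3, 7, 2]
Step 2: Midrank |d_i| (ties get averaged ranks).
ranks: |5|->7.5, |1|->1, |6|->9, |5|->7.5, |3|->4.5, |2|->2.5, |4|->6, |3|->4.5, |7|->10, |2|->2.5
Step 3: Attach original signs; sum ranks with positive sign and with negative sign.
W+ = 7.5 + 4.5 + 2.5 + 6 = 20.5
W- = 1 + 9 + 7.5 + 4.5 + 10 + 2.5 = 34.5
(Check: W+ + W- = 55 should equal n(n+1)/2 = 55.)
Step 4: Test statistic W = min(W+, W-) = 20.5.
Step 5: Ties in |d|, so use the tie-corrected normal approximation.
        E[W] = n(n+1)/4 = 10*11/4 = 27.5.
        Tie groups: |d|=2 (t=2), |d|=3 (t=2), |d|=5 (t=2); sum(t^3 - t) = 18.
        Var[W] = n(n+1)(2n+1)/24 - sum(t^3-t)/48 = 2310/24 - 18/48 = 95.875.
        z = (W - E[W]) / sqrt(Var[W]) = (20.5 - 27.5) / 9.7916 = -0.7149.
        Two-sided p = 2*Phi(z) = 0.474671.
Step 6: alpha = 0.1. fail to reject H0.

W+ = 20.5, W- = 34.5, W = min = 20.5, p = 0.474671, fail to reject H0.


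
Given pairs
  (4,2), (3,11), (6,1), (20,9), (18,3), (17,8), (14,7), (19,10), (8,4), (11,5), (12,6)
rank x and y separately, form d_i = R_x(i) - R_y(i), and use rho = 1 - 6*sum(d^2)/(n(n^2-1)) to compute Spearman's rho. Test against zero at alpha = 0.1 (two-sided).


Step 1: Rank x and y separately (midranks; no ties here).
rank(x): 4->2, 3->1, 6->3, 20->11, 18->9, 17->8, 14->7, 19->10, 8->4, 11->5, 12->6
rank(y): 2->2, 11->11, 1->1, 9->9, 3->3, 8->8, 7->7, 10->10, 4->4, 5->5, 6->6
Step 2: d_i = R_x(i) - R_y(i); compute d_i^2.
  (2-2)^2=0, (1-11)^2=100, (3-1)^2=4, (11-9)^2=4, (9-3)^2=36, (8-8)^2=0, (7-7)^2=0, (10-10)^2=0, (4-4)^2=0, (5-5)^2=0, (6-6)^2=0
sum(d^2) = 144.
Step 3: rho = 1 - 6*144 / (11*(11^2 - 1)) = 1 - 864/1320 = 0.345455.
Step 4: Under H0, t = rho * sqrt((n-2)/(1-rho^2)) = 1.1044 ~ t(9).
Step 5: Two-sided p-value from the t-distribution with 9 df = 0.298089.
Step 6: alpha = 0.1. fail to reject H0.

rho = 0.3455, p = 0.298089, fail to reject H0 at alpha = 0.1.


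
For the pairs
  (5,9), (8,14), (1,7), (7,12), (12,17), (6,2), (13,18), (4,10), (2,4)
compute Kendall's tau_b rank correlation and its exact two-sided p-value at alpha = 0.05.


Step 1: Enumerate the 36 unordered pairs (i,j) with i<j and classify each by sign(x_j-x_i) * sign(y_j-y_i).
  (1,2):dx=+3,dy=+5->C; (1,3):dx=-4,dy=-2->C; (1,4):dx=+2,dy=+3->C; (1,5):dx=+7,dy=+8->C
  (1,6):dx=+1,dy=-7->D; (1,7):dx=+8,dy=+9->C; (1,8):dx=-1,dy=+1->D; (1,9):dx=-3,dy=-5->C
  (2,3):dx=-7,dy=-7->C; (2,4):dx=-1,dy=-2->C; (2,5):dx=+4,dy=+3->C; (2,6):dx=-2,dy=-12->C
  (2,7):dx=+5,dy=+4->C; (2,8):dx=-4,dy=-4->C; (2,9):dx=-6,dy=-10->C; (3,4):dx=+6,dy=+5->C
  (3,5):dx=+11,dy=+10->C; (3,6):dx=+5,dy=-5->D; (3,7):dx=+12,dy=+11->C; (3,8):dx=+3,dy=+3->C
  (3,9):dx=+1,dy=-3->D; (4,5):dx=+5,dy=+5->C; (4,6):dx=-1,dy=-10->C; (4,7):dx=+6,dy=+6->C
  (4,8):dx=-3,dy=-2->C; (4,9):dx=-5,dy=-8->C; (5,6):dx=-6,dy=-15->C; (5,7):dx=+1,dy=+1->C
  (5,8):dx=-8,dy=-7->C; (5,9):dx=-10,dy=-13->C; (6,7):dx=+7,dy=+16->C; (6,8):dx=-2,dy=+8->D
  (6,9):dx=-4,dy=+2->D; (7,8):dx=-9,dy=-8->C; (7,9):dx=-11,dy=-14->C; (8,9):dx=-2,dy=-6->C
Step 2: C = 30, D = 6, total pairs = 36.
Step 3: tau = (C - D)/(n(n-1)/2) = (30 - 6)/36 = 0.666667.
Step 4: Exact two-sided p-value (enumerate n! = 362880 permutations of y under H0): p = 0.012665.
Step 5: alpha = 0.05. reject H0.

tau_b = 0.6667 (C=30, D=6), p = 0.012665, reject H0.


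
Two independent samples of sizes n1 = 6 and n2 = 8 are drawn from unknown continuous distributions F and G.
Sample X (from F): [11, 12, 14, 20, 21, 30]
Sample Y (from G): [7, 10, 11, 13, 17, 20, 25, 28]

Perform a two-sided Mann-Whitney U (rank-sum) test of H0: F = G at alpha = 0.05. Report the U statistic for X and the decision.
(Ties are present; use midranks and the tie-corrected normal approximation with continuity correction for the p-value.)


Step 1: Combine and sort all 14 observations; assign midranks.
sorted (value, group): (7,Y), (10,Y), (11,X), (11,Y), (12,X), (13,Y), (14,X), (17,Y), (20,X), (20,Y), (21,X), (25,Y), (28,Y), (30,X)
ranks: 7->1, 10->2, 11->3.5, 11->3.5, 12->5, 13->6, 14->7, 17->8, 20->9.5, 20->9.5, 21->11, 25->12, 28->13, 30->14
Step 2: Rank sum for X: R1 = 3.5 + 5 + 7 + 9.5 + 11 + 14 = 50.
Step 3: U_X = R1 - n1(n1+1)/2 = 50 - 6*7/2 = 50 - 21 = 29.
       U_Y = n1*n2 - U_X = 48 - 29 = 19.
Step 4: Ties are present, so use the tie-corrected normal approximation (with continuity correction) for the p-value.
Step 5: p-value = 0.560413; compare to alpha = 0.05. fail to reject H0.

U_X = 29, p = 0.560413, fail to reject H0 at alpha = 0.05.


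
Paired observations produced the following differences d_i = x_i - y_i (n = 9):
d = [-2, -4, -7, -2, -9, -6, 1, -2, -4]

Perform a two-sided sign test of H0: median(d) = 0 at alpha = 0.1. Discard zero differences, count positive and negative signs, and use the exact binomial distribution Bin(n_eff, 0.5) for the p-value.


Step 1: Discard zero differences. Original n = 9; n_eff = number of nonzero differences = 9.
Nonzero differences (with sign): -2, -4, -7, -2, -9, -6, +1, -2, -4
Step 2: Count signs: positive = 1, negative = 8.
Step 3: Under H0: P(positive) = 0.5, so the number of positives S ~ Bin(9, 0.5).
Step 4: Two-sided exact p-value = sum of Bin(9,0.5) probabilities at or below the observed probability = 0.039062.
Step 5: alpha = 0.1. reject H0.

n_eff = 9, pos = 1, neg = 8, p = 0.039062, reject H0.


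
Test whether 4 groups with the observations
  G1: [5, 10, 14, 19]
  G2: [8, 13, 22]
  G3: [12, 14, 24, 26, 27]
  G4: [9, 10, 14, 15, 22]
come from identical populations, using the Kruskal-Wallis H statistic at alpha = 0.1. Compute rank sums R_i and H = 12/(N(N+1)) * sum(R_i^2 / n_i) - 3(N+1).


Step 1: Combine all N = 17 observations and assign midranks.
sorted (value, group, rank): (5,G1,1), (8,G2,2), (9,G4,3), (10,G1,4.5), (10,G4,4.5), (12,G3,6), (13,G2,7), (14,G1,9), (14,G3,9), (14,G4,9), (15,G4,11), (19,G1,12), (22,G2,13.5), (22,G4,13.5), (24,G3,15), (26,G3,16), (27,G3,17)
Step 2: Sum ranks within each group.
R_1 = 26.5 (n_1 = 4)
R_2 = 22.5 (n_2 = 3)
R_3 = 63 (n_3 = 5)
R_4 = 41 (n_4 = 5)
Step 3: H = 12/(N(N+1)) * sum(R_i^2/n_i) - 3(N+1)
     = 12/(17*18) * (26.5^2/4 + 22.5^2/3 + 63^2/5 + 41^2/5) - 3*18
     = 0.039216 * 1474.31 - 54
     = 3.816176.
Step 4: Ties present; correction factor C = 1 - 36/(17^3 - 17) = 0.992647. Corrected H = 3.816176 / 0.992647 = 3.844444.
Step 5: Under H0, H ~ chi^2(3); p-value = 0.278759.
Step 6: alpha = 0.1. fail to reject H0.

H = 3.8444, df = 3, p = 0.278759, fail to reject H0.


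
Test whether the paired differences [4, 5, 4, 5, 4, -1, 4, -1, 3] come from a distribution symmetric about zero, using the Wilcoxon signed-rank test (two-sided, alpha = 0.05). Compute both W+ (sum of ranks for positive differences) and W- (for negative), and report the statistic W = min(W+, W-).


Step 1: Drop any zero differences (none here) and take |d_i|.
|d| = [4, 5, 4, 5, 4, 1, 4, 1, 3]
Step 2: Midrank |d_i| (ties get averaged ranks).
ranks: |4|->5.5, |5|->8.5, |4|->5.5, |5|->8.5, |4|->5.5, |1|->1.5, |4|->5.5, |1|->1.5, |3|->3
Step 3: Attach original signs; sum ranks with positive sign and with negative sign.
W+ = 5.5 + 8.5 + 5.5 + 8.5 + 5.5 + 5.5 + 3 = 42
W- = 1.5 + 1.5 = 3
(Check: W+ + W- = 45 should equal n(n+1)/2 = 45.)
Step 4: Test statistic W = min(W+, W-) = 3.
Step 5: Ties in |d|, so use the tie-corrected normal approximation.
        E[W] = n(n+1)/4 = 9*10/4 = 22.5.
        Tie groups: |d|=1 (t=2), |d|=4 (t=4), |d|=5 (t=2); sum(t^3 - t) = 72.
        Var[W] = n(n+1)(2n+1)/24 - sum(t^3-t)/48 = 1710/24 - 72/48 = 69.75.
        z = (W - E[W]) / sqrt(Var[W]) = (3 - 22.5) / 8.3516 = -2.3349.
        Two-sided p = 2*Phi(z) = 0.019550.
Step 6: alpha = 0.05. reject H0.

W+ = 42, W- = 3, W = min = 3, p = 0.019550, reject H0.


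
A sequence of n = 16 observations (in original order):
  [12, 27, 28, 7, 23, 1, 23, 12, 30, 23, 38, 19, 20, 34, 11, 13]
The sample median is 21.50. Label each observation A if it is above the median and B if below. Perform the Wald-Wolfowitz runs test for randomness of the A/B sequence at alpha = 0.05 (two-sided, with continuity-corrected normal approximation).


Step 1: Compute median = 21.50; label A = above, B = below.
Labels in order: BAABABABAAABBABB  (n_A = 8, n_B = 8)
Step 2: Count runs R = 11.
Step 3: Under H0 (random ordering), E[R] = 2*n_A*n_B/(n_A+n_B) + 1 = 2*8*8/16 + 1 = 9.0000.
        Var[R] = 2*n_A*n_B*(2*n_A*n_B - n_A - n_B) / ((n_A+n_B)^2 * (n_A+n_B-1)) = 14336/3840 = 3.7333.
        SD[R] = 1.9322.
Step 4: Continuity-corrected z = (R - 0.5 - E[R]) / SD[R] = (11 - 0.5 - 9.0000) / 1.9322 = 0.7763.
Step 5: Two-sided p-value via normal approximation = 2*(1 - Phi(|z|)) = 0.437558.
Step 6: alpha = 0.05. fail to reject H0.

R = 11, z = 0.7763, p = 0.437558, fail to reject H0.


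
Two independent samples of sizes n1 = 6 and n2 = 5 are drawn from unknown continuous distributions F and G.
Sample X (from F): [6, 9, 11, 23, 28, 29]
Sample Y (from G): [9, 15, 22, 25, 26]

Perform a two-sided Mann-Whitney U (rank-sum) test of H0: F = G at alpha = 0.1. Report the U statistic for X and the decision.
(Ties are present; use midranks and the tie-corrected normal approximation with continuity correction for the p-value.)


Step 1: Combine and sort all 11 observations; assign midranks.
sorted (value, group): (6,X), (9,X), (9,Y), (11,X), (15,Y), (22,Y), (23,X), (25,Y), (26,Y), (28,X), (29,X)
ranks: 6->1, 9->2.5, 9->2.5, 11->4, 15->5, 22->6, 23->7, 25->8, 26->9, 28->10, 29->11
Step 2: Rank sum for X: R1 = 1 + 2.5 + 4 + 7 + 10 + 11 = 35.5.
Step 3: U_X = R1 - n1(n1+1)/2 = 35.5 - 6*7/2 = 35.5 - 21 = 14.5.
       U_Y = n1*n2 - U_X = 30 - 14.5 = 15.5.
Step 4: Ties are present, so use the tie-corrected normal approximation (with continuity correction) for the p-value.
Step 5: p-value = 1.000000; compare to alpha = 0.1. fail to reject H0.

U_X = 14.5, p = 1.000000, fail to reject H0 at alpha = 0.1.


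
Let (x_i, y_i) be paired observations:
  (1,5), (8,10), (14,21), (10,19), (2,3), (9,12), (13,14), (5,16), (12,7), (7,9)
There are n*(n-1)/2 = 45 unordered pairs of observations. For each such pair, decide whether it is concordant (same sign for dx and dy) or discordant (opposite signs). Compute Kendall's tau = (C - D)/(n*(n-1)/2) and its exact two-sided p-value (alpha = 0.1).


Step 1: Enumerate the 45 unordered pairs (i,j) with i<j and classify each by sign(x_j-x_i) * sign(y_j-y_i).
  (1,2):dx=+7,dy=+5->C; (1,3):dx=+13,dy=+16->C; (1,4):dx=+9,dy=+14->C; (1,5):dx=+1,dy=-2->D
  (1,6):dx=+8,dy=+7->C; (1,7):dx=+12,dy=+9->C; (1,8):dx=+4,dy=+11->C; (1,9):dx=+11,dy=+2->C
  (1,10):dx=+6,dy=+4->C; (2,3):dx=+6,dy=+11->C; (2,4):dx=+2,dy=+9->C; (2,5):dx=-6,dy=-7->C
  (2,6):dx=+1,dy=+2->C; (2,7):dx=+5,dy=+4->C; (2,8):dx=-3,dy=+6->D; (2,9):dx=+4,dy=-3->D
  (2,10):dx=-1,dy=-1->C; (3,4):dx=-4,dy=-2->C; (3,5):dx=-12,dy=-18->C; (3,6):dx=-5,dy=-9->C
  (3,7):dx=-1,dy=-7->C; (3,8):dx=-9,dy=-5->C; (3,9):dx=-2,dy=-14->C; (3,10):dx=-7,dy=-12->C
  (4,5):dx=-8,dy=-16->C; (4,6):dx=-1,dy=-7->C; (4,7):dx=+3,dy=-5->D; (4,8):dx=-5,dy=-3->C
  (4,9):dx=+2,dy=-12->D; (4,10):dx=-3,dy=-10->C; (5,6):dx=+7,dy=+9->C; (5,7):dx=+11,dy=+11->C
  (5,8):dx=+3,dy=+13->C; (5,9):dx=+10,dy=+4->C; (5,10):dx=+5,dy=+6->C; (6,7):dx=+4,dy=+2->C
  (6,8):dx=-4,dy=+4->D; (6,9):dx=+3,dy=-5->D; (6,10):dx=-2,dy=-3->C; (7,8):dx=-8,dy=+2->D
  (7,9):dx=-1,dy=-7->C; (7,10):dx=-6,dy=-5->C; (8,9):dx=+7,dy=-9->D; (8,10):dx=+2,dy=-7->D
  (9,10):dx=-5,dy=+2->D
Step 2: C = 34, D = 11, total pairs = 45.
Step 3: tau = (C - D)/(n(n-1)/2) = (34 - 11)/45 = 0.511111.
Step 4: Exact two-sided p-value (enumerate n! = 3628800 permutations of y under H0): p = 0.046623.
Step 5: alpha = 0.1. reject H0.

tau_b = 0.5111 (C=34, D=11), p = 0.046623, reject H0.


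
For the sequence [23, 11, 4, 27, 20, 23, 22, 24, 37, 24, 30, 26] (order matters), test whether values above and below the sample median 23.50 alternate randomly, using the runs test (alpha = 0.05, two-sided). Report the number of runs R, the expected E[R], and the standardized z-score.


Step 1: Compute median = 23.50; label A = above, B = below.
Labels in order: BBBABBBAAAAA  (n_A = 6, n_B = 6)
Step 2: Count runs R = 4.
Step 3: Under H0 (random ordering), E[R] = 2*n_A*n_B/(n_A+n_B) + 1 = 2*6*6/12 + 1 = 7.0000.
        Var[R] = 2*n_A*n_B*(2*n_A*n_B - n_A - n_B) / ((n_A+n_B)^2 * (n_A+n_B-1)) = 4320/1584 = 2.7273.
        SD[R] = 1.6514.
Step 4: Continuity-corrected z = (R + 0.5 - E[R]) / SD[R] = (4 + 0.5 - 7.0000) / 1.6514 = -1.5138.
Step 5: Two-sided p-value via normal approximation = 2*(1 - Phi(|z|)) = 0.130070.
Step 6: alpha = 0.05. fail to reject H0.

R = 4, z = -1.5138, p = 0.130070, fail to reject H0.


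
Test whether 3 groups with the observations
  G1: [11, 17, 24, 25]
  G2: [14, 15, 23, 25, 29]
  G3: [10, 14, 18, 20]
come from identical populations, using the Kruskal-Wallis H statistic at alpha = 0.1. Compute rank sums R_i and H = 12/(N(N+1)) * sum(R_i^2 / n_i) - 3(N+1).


Step 1: Combine all N = 13 observations and assign midranks.
sorted (value, group, rank): (10,G3,1), (11,G1,2), (14,G2,3.5), (14,G3,3.5), (15,G2,5), (17,G1,6), (18,G3,7), (20,G3,8), (23,G2,9), (24,G1,10), (25,G1,11.5), (25,G2,11.5), (29,G2,13)
Step 2: Sum ranks within each group.
R_1 = 29.5 (n_1 = 4)
R_2 = 42 (n_2 = 5)
R_3 = 19.5 (n_3 = 4)
Step 3: H = 12/(N(N+1)) * sum(R_i^2/n_i) - 3(N+1)
     = 12/(13*14) * (29.5^2/4 + 42^2/5 + 19.5^2/4) - 3*14
     = 0.065934 * 665.425 - 42
     = 1.874176.
Step 4: Ties present; correction factor C = 1 - 12/(13^3 - 13) = 0.994505. Corrected H = 1.874176 / 0.994505 = 1.884530.
Step 5: Under H0, H ~ chi^2(2); p-value = 0.389744.
Step 6: alpha = 0.1. fail to reject H0.

H = 1.8845, df = 2, p = 0.389744, fail to reject H0.


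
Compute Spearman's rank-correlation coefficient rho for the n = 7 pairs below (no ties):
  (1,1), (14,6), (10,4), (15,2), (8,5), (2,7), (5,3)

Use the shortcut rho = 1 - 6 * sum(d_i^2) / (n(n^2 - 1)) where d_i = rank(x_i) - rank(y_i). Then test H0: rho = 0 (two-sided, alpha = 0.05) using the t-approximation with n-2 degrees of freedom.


Step 1: Rank x and y separately (midranks; no ties here).
rank(x): 1->1, 14->6, 10->5, 15->7, 8->4, 2->2, 5->3
rank(y): 1->1, 6->6, 4->4, 2->2, 5->5, 7->7, 3->3
Step 2: d_i = R_x(i) - R_y(i); compute d_i^2.
  (1-1)^2=0, (6-6)^2=0, (5-4)^2=1, (7-2)^2=25, (4-5)^2=1, (2-7)^2=25, (3-3)^2=0
sum(d^2) = 52.
Step 3: rho = 1 - 6*52 / (7*(7^2 - 1)) = 1 - 312/336 = 0.071429.
Step 4: Under H0, t = rho * sqrt((n-2)/(1-rho^2)) = 0.1601 ~ t(5).
Step 5: Two-sided p-value from the t-distribution with 5 df = 0.879048.
Step 6: alpha = 0.05. fail to reject H0.

rho = 0.0714, p = 0.879048, fail to reject H0 at alpha = 0.05.


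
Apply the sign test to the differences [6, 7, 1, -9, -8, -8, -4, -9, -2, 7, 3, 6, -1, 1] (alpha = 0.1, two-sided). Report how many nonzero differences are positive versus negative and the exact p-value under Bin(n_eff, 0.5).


Step 1: Discard zero differences. Original n = 14; n_eff = number of nonzero differences = 14.
Nonzero differences (with sign): +6, +7, +1, -9, -8, -8, -4, -9, -2, +7, +3, +6, -1, +1
Step 2: Count signs: positive = 7, negative = 7.
Step 3: Under H0: P(positive) = 0.5, so the number of positives S ~ Bin(14, 0.5).
Step 4: Two-sided exact p-value = sum of Bin(14,0.5) probabilities at or below the observed probability = 1.000000.
Step 5: alpha = 0.1. fail to reject H0.

n_eff = 14, pos = 7, neg = 7, p = 1.000000, fail to reject H0.


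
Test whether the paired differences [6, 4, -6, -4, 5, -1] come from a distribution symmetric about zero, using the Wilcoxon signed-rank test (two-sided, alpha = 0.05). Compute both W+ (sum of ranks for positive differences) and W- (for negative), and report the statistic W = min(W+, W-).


Step 1: Drop any zero differences (none here) and take |d_i|.
|d| = [6, 4, 6, 4, 5, 1]
Step 2: Midrank |d_i| (ties get averaged ranks).
ranks: |6|->5.5, |4|->2.5, |6|->5.5, |4|->2.5, |5|->4, |1|->1
Step 3: Attach original signs; sum ranks with positive sign and with negative sign.
W+ = 5.5 + 2.5 + 4 = 12
W- = 5.5 + 2.5 + 1 = 9
(Check: W+ + W- = 21 should equal n(n+1)/2 = 21.)
Step 4: Test statistic W = min(W+, W-) = 9.
Step 5: Ties in |d|, so use the tie-corrected normal approximation.
        E[W] = n(n+1)/4 = 6*7/4 = 10.5.
        Tie groups: |d|=4 (t=2), |d|=6 (t=2); sum(t^3 - t) = 12.
        Var[W] = n(n+1)(2n+1)/24 - sum(t^3-t)/48 = 546/24 - 12/48 = 22.5.
        z = (W - E[W]) / sqrt(Var[W]) = (9 - 10.5) / 4.7434 = -0.3162.
        Two-sided p = 2*Phi(z) = 0.751830.
Step 6: alpha = 0.05. fail to reject H0.

W+ = 12, W- = 9, W = min = 9, p = 0.751830, fail to reject H0.


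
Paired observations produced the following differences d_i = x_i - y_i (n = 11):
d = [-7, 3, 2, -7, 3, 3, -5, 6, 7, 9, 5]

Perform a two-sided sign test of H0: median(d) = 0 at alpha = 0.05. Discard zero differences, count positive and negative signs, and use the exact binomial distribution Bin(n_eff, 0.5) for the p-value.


Step 1: Discard zero differences. Original n = 11; n_eff = number of nonzero differences = 11.
Nonzero differences (with sign): -7, +3, +2, -7, +3, +3, -5, +6, +7, +9, +5
Step 2: Count signs: positive = 8, negative = 3.
Step 3: Under H0: P(positive) = 0.5, so the number of positives S ~ Bin(11, 0.5).
Step 4: Two-sided exact p-value = sum of Bin(11,0.5) probabilities at or below the observed probability = 0.226562.
Step 5: alpha = 0.05. fail to reject H0.

n_eff = 11, pos = 8, neg = 3, p = 0.226562, fail to reject H0.


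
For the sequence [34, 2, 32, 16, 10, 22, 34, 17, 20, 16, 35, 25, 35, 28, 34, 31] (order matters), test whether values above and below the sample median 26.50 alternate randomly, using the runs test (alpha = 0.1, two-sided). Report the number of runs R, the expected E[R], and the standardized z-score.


Step 1: Compute median = 26.50; label A = above, B = below.
Labels in order: ABABBBABBBABAAAA  (n_A = 8, n_B = 8)
Step 2: Count runs R = 9.
Step 3: Under H0 (random ordering), E[R] = 2*n_A*n_B/(n_A+n_B) + 1 = 2*8*8/16 + 1 = 9.0000.
        Var[R] = 2*n_A*n_B*(2*n_A*n_B - n_A - n_B) / ((n_A+n_B)^2 * (n_A+n_B-1)) = 14336/3840 = 3.7333.
        SD[R] = 1.9322.
Step 4: R = E[R], so z = 0 with no continuity correction.
Step 5: Two-sided p-value via normal approximation = 2*(1 - Phi(|z|)) = 1.000000.
Step 6: alpha = 0.1. fail to reject H0.

R = 9, z = 0.0000, p = 1.000000, fail to reject H0.


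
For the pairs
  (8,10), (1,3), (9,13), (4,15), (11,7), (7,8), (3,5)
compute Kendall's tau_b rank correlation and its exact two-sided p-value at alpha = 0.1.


Step 1: Enumerate the 21 unordered pairs (i,j) with i<j and classify each by sign(x_j-x_i) * sign(y_j-y_i).
  (1,2):dx=-7,dy=-7->C; (1,3):dx=+1,dy=+3->C; (1,4):dx=-4,dy=+5->D; (1,5):dx=+3,dy=-3->D
  (1,6):dx=-1,dy=-2->C; (1,7):dx=-5,dy=-5->C; (2,3):dx=+8,dy=+10->C; (2,4):dx=+3,dy=+12->C
  (2,5):dx=+10,dy=+4->C; (2,6):dx=+6,dy=+5->C; (2,7):dx=+2,dy=+2->C; (3,4):dx=-5,dy=+2->D
  (3,5):dx=+2,dy=-6->D; (3,6):dx=-2,dy=-5->C; (3,7):dx=-6,dy=-8->C; (4,5):dx=+7,dy=-8->D
  (4,6):dx=+3,dy=-7->D; (4,7):dx=-1,dy=-10->C; (5,6):dx=-4,dy=+1->D; (5,7):dx=-8,dy=-2->C
  (6,7):dx=-4,dy=-3->C
Step 2: C = 14, D = 7, total pairs = 21.
Step 3: tau = (C - D)/(n(n-1)/2) = (14 - 7)/21 = 0.333333.
Step 4: Exact two-sided p-value (enumerate n! = 5040 permutations of y under H0): p = 0.381349.
Step 5: alpha = 0.1. fail to reject H0.

tau_b = 0.3333 (C=14, D=7), p = 0.381349, fail to reject H0.


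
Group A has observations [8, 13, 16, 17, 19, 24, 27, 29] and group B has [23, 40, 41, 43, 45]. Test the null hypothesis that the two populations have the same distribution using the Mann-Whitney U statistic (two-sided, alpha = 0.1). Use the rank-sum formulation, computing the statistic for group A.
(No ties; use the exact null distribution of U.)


Step 1: Combine and sort all 13 observations; assign midranks.
sorted (value, group): (8,X), (13,X), (16,X), (17,X), (19,X), (23,Y), (24,X), (27,X), (29,X), (40,Y), (41,Y), (43,Y), (45,Y)
ranks: 8->1, 13->2, 16->3, 17->4, 19->5, 23->6, 24->7, 27->8, 29->9, 40->10, 41->11, 43->12, 45->13
Step 2: Rank sum for X: R1 = 1 + 2 + 3 + 4 + 5 + 7 + 8 + 9 = 39.
Step 3: U_X = R1 - n1(n1+1)/2 = 39 - 8*9/2 = 39 - 36 = 3.
       U_Y = n1*n2 - U_X = 40 - 3 = 37.
Step 4: No ties, so the exact null distribution of U (based on enumerating the C(13,8) = 1287 equally likely rank assignments) gives the two-sided p-value.
Step 5: p-value = 0.010878; compare to alpha = 0.1. reject H0.

U_X = 3, p = 0.010878, reject H0 at alpha = 0.1.
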